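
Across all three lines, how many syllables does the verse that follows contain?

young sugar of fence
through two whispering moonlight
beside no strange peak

17

Line 1: young (1), sugar (2), of (1), fence (1) → 5
Line 2: through (1), two (1), whispering (3), moonlight (2) → 7
Line 3: beside (2), no (1), strange (1), peak (1) → 5
Total: 5 + 7 + 5 = 17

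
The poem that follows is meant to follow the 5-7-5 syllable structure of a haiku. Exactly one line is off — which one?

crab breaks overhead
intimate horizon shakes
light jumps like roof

Line 1: "crab breaks overhead": 1+1+3 = 5 ✓
Line 2: "intimate horizon shakes": 3+3+1 = 7 ✓
Line 3: "light jumps like roof": 1+1+1+1 = 4 (expected 5)

The third line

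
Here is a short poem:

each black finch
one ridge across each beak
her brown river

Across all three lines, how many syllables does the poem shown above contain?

13

Line 1: each (1), black (1), finch (1) → 3
Line 2: one (1), ridge (1), across (2), each (1), beak (1) → 6
Line 3: her (1), brown (1), river (2) → 4
Total: 3 + 6 + 4 = 13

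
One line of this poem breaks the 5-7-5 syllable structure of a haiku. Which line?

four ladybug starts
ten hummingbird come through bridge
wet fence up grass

Line 1: four (1), ladybug (3), starts (1) → 5 ✓
Line 2: ten (1), hummingbird (3), come (1), through (1), bridge (1) → 7 ✓
Line 3: wet (1), fence (1), up (1), grass (1) → 4 (expected 5)

Line 3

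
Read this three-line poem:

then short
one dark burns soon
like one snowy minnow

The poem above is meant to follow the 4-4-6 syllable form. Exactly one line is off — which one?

Line 1

Line 1: then(1) + short(1) = 2 (expected 4)
Line 2: one(1) + dark(1) + burns(1) + soon(1) = 4 ✓
Line 3: like(1) + one(1) + snowy(2) + minnow(2) = 6 ✓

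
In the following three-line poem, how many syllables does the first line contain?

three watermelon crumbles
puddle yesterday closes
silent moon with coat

The first line: three (1), watermelon (4), crumbles (2) → 7

7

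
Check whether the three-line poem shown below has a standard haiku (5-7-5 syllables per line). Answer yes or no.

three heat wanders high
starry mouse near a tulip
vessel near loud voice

Yes

Line 1: "three heat wanders high": 1+1+2+1 = 5 ✓
Line 2: "starry mouse near a tulip": 2+1+1+1+2 = 7 ✓
Line 3: "vessel near loud voice": 2+1+1+1 = 5 ✓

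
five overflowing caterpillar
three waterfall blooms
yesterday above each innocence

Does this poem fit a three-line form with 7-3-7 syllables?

Line 1: "five overflowing caterpillar": 1+4+4 = 9 (expected 7)
Line 2: "three waterfall blooms": 1+3+1 = 5 (expected 3)
Line 3: "yesterday above each innocence": 3+2+1+3 = 9 (expected 7)

No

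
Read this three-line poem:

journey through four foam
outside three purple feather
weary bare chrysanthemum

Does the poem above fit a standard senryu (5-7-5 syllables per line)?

No

Line 1: "journey through four foam": 2+1+1+1 = 5 ✓
Line 2: "outside three purple feather": 2+1+2+2 = 7 ✓
Line 3: "weary bare chrysanthemum": 2+1+4 = 7 (expected 5)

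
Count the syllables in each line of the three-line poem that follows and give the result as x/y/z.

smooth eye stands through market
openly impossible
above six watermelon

6/7/7

Line 1: "smooth eye stands through market": 1+1+1+1+2 = 6
Line 2: "openly impossible": 3+4 = 7
Line 3: "above six watermelon": 2+1+4 = 7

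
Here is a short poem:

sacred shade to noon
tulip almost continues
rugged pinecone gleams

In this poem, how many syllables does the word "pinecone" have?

2

"pinecone" has 2 syllables.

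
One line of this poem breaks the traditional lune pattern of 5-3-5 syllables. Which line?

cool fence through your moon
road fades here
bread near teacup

Line 1: cool (1), fence (1), through (1), your (1), moon (1) → 5 ✓
Line 2: road (1), fades (1), here (1) → 3 ✓
Line 3: bread (1), near (1), teacup (2) → 4 (expected 5)

Line 3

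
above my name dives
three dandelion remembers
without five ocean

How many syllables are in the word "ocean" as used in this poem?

2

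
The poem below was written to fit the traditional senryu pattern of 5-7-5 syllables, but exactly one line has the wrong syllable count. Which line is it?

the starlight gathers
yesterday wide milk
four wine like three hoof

Line 2

Line 1: the (1), starlight (2), gathers (2) → 5 ✓
Line 2: yesterday (3), wide (1), milk (1) → 5 (expected 7)
Line 3: four (1), wine (1), like (1), three (1), hoof (1) → 5 ✓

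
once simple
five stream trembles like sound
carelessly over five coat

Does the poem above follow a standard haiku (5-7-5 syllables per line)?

Line 1: once(1) + simple(2) = 3 (expected 5)
Line 2: five(1) + stream(1) + trembles(2) + like(1) + sound(1) = 6 (expected 7)
Line 3: carelessly(3) + over(2) + five(1) + coat(1) = 7 (expected 5)

No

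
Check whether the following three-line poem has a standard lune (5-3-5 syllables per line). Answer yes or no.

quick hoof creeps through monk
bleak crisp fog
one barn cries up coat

Line 1: "quick hoof creeps through monk": 1+1+1+1+1 = 5 ✓
Line 2: "bleak crisp fog": 1+1+1 = 3 ✓
Line 3: "one barn cries up coat": 1+1+1+1+1 = 5 ✓

Yes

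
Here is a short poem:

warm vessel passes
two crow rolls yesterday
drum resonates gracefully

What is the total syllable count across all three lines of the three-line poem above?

Line 1: "warm vessel passes": 1+2+2 = 5
Line 2: "two crow rolls yesterday": 1+1+1+3 = 6
Line 3: "drum resonates gracefully": 1+3+3 = 7
Total: 5 + 6 + 7 = 18

18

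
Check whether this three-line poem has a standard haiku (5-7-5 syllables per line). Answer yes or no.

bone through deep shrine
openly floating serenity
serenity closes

Line 1: bone(1) + through(1) + deep(1) + shrine(1) = 4 (expected 5)
Line 2: openly(3) + floating(2) + serenity(4) = 9 (expected 7)
Line 3: serenity(4) + closes(2) = 6 (expected 5)

No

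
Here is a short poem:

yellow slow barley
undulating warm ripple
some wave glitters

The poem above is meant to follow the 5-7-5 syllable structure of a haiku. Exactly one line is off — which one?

Line 3

Line 1: yellow(2) + slow(1) + barley(2) = 5 ✓
Line 2: undulating(4) + warm(1) + ripple(2) = 7 ✓
Line 3: some(1) + wave(1) + glitters(2) = 4 (expected 5)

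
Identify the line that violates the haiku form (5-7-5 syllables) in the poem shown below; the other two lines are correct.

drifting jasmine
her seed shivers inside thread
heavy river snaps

Line 1

Line 1: drifting (2), jasmine (2) → 4 (expected 5)
Line 2: her (1), seed (1), shivers (2), inside (2), thread (1) → 7 ✓
Line 3: heavy (2), river (2), snaps (1) → 5 ✓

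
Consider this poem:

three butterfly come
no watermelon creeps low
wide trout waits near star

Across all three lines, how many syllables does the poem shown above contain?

Line 1: "three butterfly come": 1+3+1 = 5
Line 2: "no watermelon creeps low": 1+4+1+1 = 7
Line 3: "wide trout waits near star": 1+1+1+1+1 = 5
Total: 5 + 7 + 5 = 17

17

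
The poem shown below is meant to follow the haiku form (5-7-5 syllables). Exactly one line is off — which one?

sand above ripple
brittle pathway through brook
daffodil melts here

Line 1: sand(1) + above(2) + ripple(2) = 5 ✓
Line 2: brittle(2) + pathway(2) + through(1) + brook(1) = 6 (expected 7)
Line 3: daffodil(3) + melts(1) + here(1) = 5 ✓

The second line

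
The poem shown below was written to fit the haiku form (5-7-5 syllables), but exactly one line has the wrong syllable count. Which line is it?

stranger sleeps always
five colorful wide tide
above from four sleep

Line 2

Line 1: stranger (2), sleeps (1), always (2) → 5 ✓
Line 2: five (1), colorful (3), wide (1), tide (1) → 6 (expected 7)
Line 3: above (2), from (1), four (1), sleep (1) → 5 ✓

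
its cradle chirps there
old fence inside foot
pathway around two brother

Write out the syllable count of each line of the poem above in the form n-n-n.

5-5-7

Line 1: its(1) + cradle(2) + chirps(1) + there(1) = 5
Line 2: old(1) + fence(1) + inside(2) + foot(1) = 5
Line 3: pathway(2) + around(2) + two(1) + brother(2) = 7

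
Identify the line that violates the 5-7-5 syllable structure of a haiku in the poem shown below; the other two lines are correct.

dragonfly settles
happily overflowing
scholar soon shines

Line 1: dragonfly (3), settles (2) → 5 ✓
Line 2: happily (3), overflowing (4) → 7 ✓
Line 3: scholar (2), soon (1), shines (1) → 4 (expected 5)

The third line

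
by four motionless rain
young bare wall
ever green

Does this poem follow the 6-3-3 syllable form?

Yes

Line 1: by (1), four (1), motionless (3), rain (1) → 6 ✓
Line 2: young (1), bare (1), wall (1) → 3 ✓
Line 3: ever (2), green (1) → 3 ✓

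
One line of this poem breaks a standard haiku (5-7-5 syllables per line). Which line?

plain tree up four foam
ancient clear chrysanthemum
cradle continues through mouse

Line 1: "plain tree up four foam": 1+1+1+1+1 = 5 ✓
Line 2: "ancient clear chrysanthemum": 2+1+4 = 7 ✓
Line 3: "cradle continues through mouse": 2+3+1+1 = 7 (expected 5)

Line 3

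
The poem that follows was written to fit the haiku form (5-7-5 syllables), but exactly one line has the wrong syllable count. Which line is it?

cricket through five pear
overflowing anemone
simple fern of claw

The second line

Line 1: "cricket through five pear": 2+1+1+1 = 5 ✓
Line 2: "overflowing anemone": 4+4 = 8 (expected 7)
Line 3: "simple fern of claw": 2+1+1+1 = 5 ✓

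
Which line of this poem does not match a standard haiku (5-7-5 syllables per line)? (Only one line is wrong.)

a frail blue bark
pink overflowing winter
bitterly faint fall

Line 1

Line 1: a(1) + frail(1) + blue(1) + bark(1) = 4 (expected 5)
Line 2: pink(1) + overflowing(4) + winter(2) = 7 ✓
Line 3: bitterly(3) + faint(1) + fall(1) = 5 ✓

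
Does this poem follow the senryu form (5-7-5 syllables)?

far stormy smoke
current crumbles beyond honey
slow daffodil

Line 1: far (1), stormy (2), smoke (1) → 4 (expected 5)
Line 2: current (2), crumbles (2), beyond (2), honey (2) → 8 (expected 7)
Line 3: slow (1), daffodil (3) → 4 (expected 5)

No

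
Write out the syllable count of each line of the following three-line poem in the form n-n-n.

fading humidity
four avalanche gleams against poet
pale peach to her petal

Line 1: fading(2) + humidity(4) = 6
Line 2: four(1) + avalanche(3) + gleams(1) + against(2) + poet(2) = 9
Line 3: pale(1) + peach(1) + to(1) + her(1) + petal(2) = 6

6-9-6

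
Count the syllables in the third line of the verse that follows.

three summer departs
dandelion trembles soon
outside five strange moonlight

The third line: outside(2) + five(1) + strange(1) + moonlight(2) = 6

6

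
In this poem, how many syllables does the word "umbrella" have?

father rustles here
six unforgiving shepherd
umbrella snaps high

"umbrella" has 3 syllables.

3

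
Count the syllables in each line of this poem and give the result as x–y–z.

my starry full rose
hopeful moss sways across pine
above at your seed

Line 1: my (1), starry (2), full (1), rose (1) → 5
Line 2: hopeful (2), moss (1), sways (1), across (2), pine (1) → 7
Line 3: above (2), at (1), your (1), seed (1) → 5

5–7–5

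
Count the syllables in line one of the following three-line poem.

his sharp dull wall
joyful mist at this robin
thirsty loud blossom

Line one: his (1), sharp (1), dull (1), wall (1) → 4

4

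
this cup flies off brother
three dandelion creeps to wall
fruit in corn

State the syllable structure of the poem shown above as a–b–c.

6–8–3

Line 1: this (1), cup (1), flies (1), off (1), brother (2) → 6
Line 2: three (1), dandelion (4), creeps (1), to (1), wall (1) → 8
Line 3: fruit (1), in (1), corn (1) → 3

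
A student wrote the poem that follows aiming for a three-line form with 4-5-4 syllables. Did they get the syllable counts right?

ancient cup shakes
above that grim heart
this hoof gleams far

Yes

Line 1: "ancient cup shakes": 2+1+1 = 4 ✓
Line 2: "above that grim heart": 2+1+1+1 = 5 ✓
Line 3: "this hoof gleams far": 1+1+1+1 = 4 ✓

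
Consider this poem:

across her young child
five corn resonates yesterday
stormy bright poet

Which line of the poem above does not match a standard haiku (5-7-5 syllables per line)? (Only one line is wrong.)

Line 1: across (2), her (1), young (1), child (1) → 5 ✓
Line 2: five (1), corn (1), resonates (3), yesterday (3) → 8 (expected 7)
Line 3: stormy (2), bright (1), poet (2) → 5 ✓

Line 2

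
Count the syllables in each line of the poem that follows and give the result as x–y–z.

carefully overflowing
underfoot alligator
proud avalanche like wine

Line 1: "carefully overflowing": 3+4 = 7
Line 2: "underfoot alligator": 3+4 = 7
Line 3: "proud avalanche like wine": 1+3+1+1 = 6

7–7–6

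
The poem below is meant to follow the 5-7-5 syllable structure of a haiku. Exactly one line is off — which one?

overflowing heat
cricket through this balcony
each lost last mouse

The third line

Line 1: overflowing (4), heat (1) → 5 ✓
Line 2: cricket (2), through (1), this (1), balcony (3) → 7 ✓
Line 3: each (1), lost (1), last (1), mouse (1) → 4 (expected 5)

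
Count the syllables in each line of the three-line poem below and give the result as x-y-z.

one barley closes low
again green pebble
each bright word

Line 1: one(1) + barley(2) + closes(2) + low(1) = 6
Line 2: again(2) + green(1) + pebble(2) = 5
Line 3: each(1) + bright(1) + word(1) = 3

6-5-3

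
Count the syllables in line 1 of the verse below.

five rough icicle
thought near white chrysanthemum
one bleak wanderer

Line 1: "five rough icicle": 1+1+3 = 5

5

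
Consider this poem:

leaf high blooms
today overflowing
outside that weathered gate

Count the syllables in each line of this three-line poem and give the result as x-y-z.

3-6-6

Line 1: leaf (1), high (1), blooms (1) → 3
Line 2: today (2), overflowing (4) → 6
Line 3: outside (2), that (1), weathered (2), gate (1) → 6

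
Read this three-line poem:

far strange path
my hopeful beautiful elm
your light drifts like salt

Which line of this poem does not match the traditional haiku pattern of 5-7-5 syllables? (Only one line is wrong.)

The first line

Line 1: far (1), strange (1), path (1) → 3 (expected 5)
Line 2: my (1), hopeful (2), beautiful (3), elm (1) → 7 ✓
Line 3: your (1), light (1), drifts (1), like (1), salt (1) → 5 ✓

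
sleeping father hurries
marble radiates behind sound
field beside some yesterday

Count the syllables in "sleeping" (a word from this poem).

2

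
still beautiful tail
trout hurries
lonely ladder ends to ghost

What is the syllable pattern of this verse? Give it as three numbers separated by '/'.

5/3/7

Line 1: still(1) + beautiful(3) + tail(1) = 5
Line 2: trout(1) + hurries(2) = 3
Line 3: lonely(2) + ladder(2) + ends(1) + to(1) + ghost(1) = 7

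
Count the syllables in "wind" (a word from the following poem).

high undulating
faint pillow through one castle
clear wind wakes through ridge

"wind" has 1 syllable.

1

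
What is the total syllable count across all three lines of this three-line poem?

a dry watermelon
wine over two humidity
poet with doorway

Line 1: a(1) + dry(1) + watermelon(4) = 6
Line 2: wine(1) + over(2) + two(1) + humidity(4) = 8
Line 3: poet(2) + with(1) + doorway(2) = 5
Total: 6 + 8 + 5 = 19

19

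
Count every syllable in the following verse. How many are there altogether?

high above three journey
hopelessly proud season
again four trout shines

Line 1: high(1) + above(2) + three(1) + journey(2) = 6
Line 2: hopelessly(3) + proud(1) + season(2) = 6
Line 3: again(2) + four(1) + trout(1) + shines(1) = 5
Total: 6 + 6 + 5 = 17

17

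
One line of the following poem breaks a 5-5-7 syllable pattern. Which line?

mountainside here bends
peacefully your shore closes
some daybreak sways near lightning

The second line

Line 1: mountainside (3), here (1), bends (1) → 5 ✓
Line 2: peacefully (3), your (1), shore (1), closes (2) → 7 (expected 5)
Line 3: some (1), daybreak (2), sways (1), near (1), lightning (2) → 7 ✓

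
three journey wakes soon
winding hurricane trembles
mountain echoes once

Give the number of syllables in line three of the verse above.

5

Line three: "mountain echoes once": 2+2+1 = 5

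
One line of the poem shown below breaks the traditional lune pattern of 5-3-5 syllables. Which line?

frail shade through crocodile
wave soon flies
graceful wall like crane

The first line

Line 1: "frail shade through crocodile": 1+1+1+3 = 6 (expected 5)
Line 2: "wave soon flies": 1+1+1 = 3 ✓
Line 3: "graceful wall like crane": 2+1+1+1 = 5 ✓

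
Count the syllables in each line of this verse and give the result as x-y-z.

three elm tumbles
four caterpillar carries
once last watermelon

4-7-6

Line 1: three(1) + elm(1) + tumbles(2) = 4
Line 2: four(1) + caterpillar(4) + carries(2) = 7
Line 3: once(1) + last(1) + watermelon(4) = 6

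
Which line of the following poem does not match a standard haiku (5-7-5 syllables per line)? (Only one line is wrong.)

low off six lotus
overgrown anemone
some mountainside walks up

The third line

Line 1: low (1), off (1), six (1), lotus (2) → 5 ✓
Line 2: overgrown (3), anemone (4) → 7 ✓
Line 3: some (1), mountainside (3), walks (1), up (1) → 6 (expected 5)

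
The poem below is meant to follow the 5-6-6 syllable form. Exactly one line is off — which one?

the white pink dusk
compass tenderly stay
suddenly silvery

Line 1

Line 1: the (1), white (1), pink (1), dusk (1) → 4 (expected 5)
Line 2: compass (2), tenderly (3), stay (1) → 6 ✓
Line 3: suddenly (3), silvery (3) → 6 ✓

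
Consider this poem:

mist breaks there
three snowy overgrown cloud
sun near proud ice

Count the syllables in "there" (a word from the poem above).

1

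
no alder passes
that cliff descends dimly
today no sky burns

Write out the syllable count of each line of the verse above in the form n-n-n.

Line 1: "no alder passes": 1+2+2 = 5
Line 2: "that cliff descends dimly": 1+1+2+2 = 6
Line 3: "today no sky burns": 2+1+1+1 = 5

5-6-5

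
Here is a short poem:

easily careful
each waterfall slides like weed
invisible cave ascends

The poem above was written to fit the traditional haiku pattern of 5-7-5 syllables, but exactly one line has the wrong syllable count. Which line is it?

Line 3

Line 1: "easily careful": 3+2 = 5 ✓
Line 2: "each waterfall slides like weed": 1+3+1+1+1 = 7 ✓
Line 3: "invisible cave ascends": 4+1+2 = 7 (expected 5)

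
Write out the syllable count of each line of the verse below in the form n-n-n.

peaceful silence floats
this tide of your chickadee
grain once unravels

Line 1: "peaceful silence floats": 2+2+1 = 5
Line 2: "this tide of your chickadee": 1+1+1+1+3 = 7
Line 3: "grain once unravels": 1+1+3 = 5

5-7-5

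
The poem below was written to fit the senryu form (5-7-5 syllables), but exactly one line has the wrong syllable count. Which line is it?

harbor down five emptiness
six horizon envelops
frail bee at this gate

The first line

Line 1: "harbor down five emptiness": 2+1+1+3 = 7 (expected 5)
Line 2: "six horizon envelops": 1+3+3 = 7 ✓
Line 3: "frail bee at this gate": 1+1+1+1+1 = 5 ✓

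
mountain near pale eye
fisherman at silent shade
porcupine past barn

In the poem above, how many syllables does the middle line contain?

7

The middle line: "fisherman at silent shade": 3+1+2+1 = 7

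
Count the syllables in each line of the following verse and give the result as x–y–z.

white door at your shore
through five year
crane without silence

5–3–5

Line 1: white (1), door (1), at (1), your (1), shore (1) → 5
Line 2: through (1), five (1), year (1) → 3
Line 3: crane (1), without (2), silence (2) → 5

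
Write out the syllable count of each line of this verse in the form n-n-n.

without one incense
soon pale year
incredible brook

Line 1: without(2) + one(1) + incense(2) = 5
Line 2: soon(1) + pale(1) + year(1) = 3
Line 3: incredible(4) + brook(1) = 5

5-3-5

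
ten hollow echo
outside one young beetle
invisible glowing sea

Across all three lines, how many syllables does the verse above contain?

Line 1: ten(1) + hollow(2) + echo(2) = 5
Line 2: outside(2) + one(1) + young(1) + beetle(2) = 6
Line 3: invisible(4) + glowing(2) + sea(1) = 7
Total: 5 + 6 + 7 = 18

18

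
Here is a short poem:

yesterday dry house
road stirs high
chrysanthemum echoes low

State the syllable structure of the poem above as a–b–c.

Line 1: "yesterday dry house": 3+1+1 = 5
Line 2: "road stirs high": 1+1+1 = 3
Line 3: "chrysanthemum echoes low": 4+2+1 = 7

5–3–7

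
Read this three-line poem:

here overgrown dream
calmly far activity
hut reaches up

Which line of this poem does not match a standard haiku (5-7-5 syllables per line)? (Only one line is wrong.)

Line 1: here(1) + overgrown(3) + dream(1) = 5 ✓
Line 2: calmly(2) + far(1) + activity(4) = 7 ✓
Line 3: hut(1) + reaches(2) + up(1) = 4 (expected 5)

Line 3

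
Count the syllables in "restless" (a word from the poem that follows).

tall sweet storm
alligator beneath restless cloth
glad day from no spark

"restless" has 2 syllables.

2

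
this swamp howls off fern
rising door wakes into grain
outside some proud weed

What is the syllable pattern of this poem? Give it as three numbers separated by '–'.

Line 1: "this swamp howls off fern": 1+1+1+1+1 = 5
Line 2: "rising door wakes into grain": 2+1+1+2+1 = 7
Line 3: "outside some proud weed": 2+1+1+1 = 5

5–7–5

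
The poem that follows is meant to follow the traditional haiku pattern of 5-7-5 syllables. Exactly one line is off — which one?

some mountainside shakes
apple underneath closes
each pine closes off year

Line 1: some(1) + mountainside(3) + shakes(1) = 5 ✓
Line 2: apple(2) + underneath(3) + closes(2) = 7 ✓
Line 3: each(1) + pine(1) + closes(2) + off(1) + year(1) = 6 (expected 5)

The third line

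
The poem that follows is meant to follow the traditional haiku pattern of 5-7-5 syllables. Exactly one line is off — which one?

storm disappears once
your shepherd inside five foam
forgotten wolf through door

Line 1: storm(1) + disappears(3) + once(1) = 5 ✓
Line 2: your(1) + shepherd(2) + inside(2) + five(1) + foam(1) = 7 ✓
Line 3: forgotten(3) + wolf(1) + through(1) + door(1) = 6 (expected 5)

The third line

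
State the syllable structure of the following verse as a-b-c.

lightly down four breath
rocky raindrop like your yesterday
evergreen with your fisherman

Line 1: lightly(2) + down(1) + four(1) + breath(1) = 5
Line 2: rocky(2) + raindrop(2) + like(1) + your(1) + yesterday(3) = 9
Line 3: evergreen(3) + with(1) + your(1) + fisherman(3) = 8

5-9-8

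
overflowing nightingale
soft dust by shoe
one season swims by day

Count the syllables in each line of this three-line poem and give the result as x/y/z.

Line 1: "overflowing nightingale": 4+3 = 7
Line 2: "soft dust by shoe": 1+1+1+1 = 4
Line 3: "one season swims by day": 1+2+1+1+1 = 6

7/4/6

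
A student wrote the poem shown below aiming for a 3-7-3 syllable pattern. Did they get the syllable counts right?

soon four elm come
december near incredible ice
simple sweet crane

Line 1: soon(1) + four(1) + elm(1) + come(1) = 4 (expected 3)
Line 2: december(3) + near(1) + incredible(4) + ice(1) = 9 (expected 7)
Line 3: simple(2) + sweet(1) + crane(1) = 4 (expected 3)

No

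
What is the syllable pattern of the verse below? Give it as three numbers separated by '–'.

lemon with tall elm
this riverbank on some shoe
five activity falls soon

Line 1: "lemon with tall elm": 2+1+1+1 = 5
Line 2: "this riverbank on some shoe": 1+3+1+1+1 = 7
Line 3: "five activity falls soon": 1+4+1+1 = 7

5–7–7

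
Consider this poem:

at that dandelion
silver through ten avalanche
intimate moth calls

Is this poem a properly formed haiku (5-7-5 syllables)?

Line 1: at (1), that (1), dandelion (4) → 6 (expected 5)
Line 2: silver (2), through (1), ten (1), avalanche (3) → 7 ✓
Line 3: intimate (3), moth (1), calls (1) → 5 ✓

No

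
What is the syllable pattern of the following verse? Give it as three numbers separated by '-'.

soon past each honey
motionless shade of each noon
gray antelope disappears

5-7-7

Line 1: soon(1) + past(1) + each(1) + honey(2) = 5
Line 2: motionless(3) + shade(1) + of(1) + each(1) + noon(1) = 7
Line 3: gray(1) + antelope(3) + disappears(3) = 7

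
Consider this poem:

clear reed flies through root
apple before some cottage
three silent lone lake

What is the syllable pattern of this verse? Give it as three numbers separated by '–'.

5–7–5

Line 1: clear (1), reed (1), flies (1), through (1), root (1) → 5
Line 2: apple (2), before (2), some (1), cottage (2) → 7
Line 3: three (1), silent (2), lone (1), lake (1) → 5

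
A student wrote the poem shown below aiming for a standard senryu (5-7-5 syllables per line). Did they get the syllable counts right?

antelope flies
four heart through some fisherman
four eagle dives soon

No

Line 1: "antelope flies": 3+1 = 4 (expected 5)
Line 2: "four heart through some fisherman": 1+1+1+1+3 = 7 ✓
Line 3: "four eagle dives soon": 1+2+1+1 = 5 ✓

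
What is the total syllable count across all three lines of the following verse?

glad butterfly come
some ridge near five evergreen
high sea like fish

Line 1: glad (1), butterfly (3), come (1) → 5
Line 2: some (1), ridge (1), near (1), five (1), evergreen (3) → 7
Line 3: high (1), sea (1), like (1), fish (1) → 4
Total: 5 + 7 + 4 = 16

16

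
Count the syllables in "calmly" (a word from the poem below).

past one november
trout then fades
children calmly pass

2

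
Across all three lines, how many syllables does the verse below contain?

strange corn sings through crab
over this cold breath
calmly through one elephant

Line 1: strange (1), corn (1), sings (1), through (1), crab (1) → 5
Line 2: over (2), this (1), cold (1), breath (1) → 5
Line 3: calmly (2), through (1), one (1), elephant (3) → 7
Total: 5 + 5 + 7 = 17

17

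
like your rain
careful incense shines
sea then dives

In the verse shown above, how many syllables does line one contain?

Line one: like (1), your (1), rain (1) → 3

3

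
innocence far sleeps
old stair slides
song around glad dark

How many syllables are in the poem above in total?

Line 1: "innocence far sleeps": 3+1+1 = 5
Line 2: "old stair slides": 1+1+1 = 3
Line 3: "song around glad dark": 1+2+1+1 = 5
Total: 5 + 3 + 5 = 13

13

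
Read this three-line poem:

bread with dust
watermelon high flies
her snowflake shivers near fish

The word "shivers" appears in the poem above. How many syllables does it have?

2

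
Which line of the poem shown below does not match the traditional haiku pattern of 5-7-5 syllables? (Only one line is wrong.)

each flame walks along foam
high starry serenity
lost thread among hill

Line 1: "each flame walks along foam": 1+1+1+2+1 = 6 (expected 5)
Line 2: "high starry serenity": 1+2+4 = 7 ✓
Line 3: "lost thread among hill": 1+1+2+1 = 5 ✓

Line 1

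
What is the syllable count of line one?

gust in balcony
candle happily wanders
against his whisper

5

Line one: gust (1), in (1), balcony (3) → 5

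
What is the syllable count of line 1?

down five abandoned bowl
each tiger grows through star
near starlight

Line 1: down (1), five (1), abandoned (3), bowl (1) → 6

6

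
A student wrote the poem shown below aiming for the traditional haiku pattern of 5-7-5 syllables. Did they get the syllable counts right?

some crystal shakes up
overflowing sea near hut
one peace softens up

Yes

Line 1: some(1) + crystal(2) + shakes(1) + up(1) = 5 ✓
Line 2: overflowing(4) + sea(1) + near(1) + hut(1) = 7 ✓
Line 3: one(1) + peace(1) + softens(2) + up(1) = 5 ✓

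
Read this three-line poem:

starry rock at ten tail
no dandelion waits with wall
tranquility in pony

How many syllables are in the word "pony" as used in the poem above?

"pony" has 2 syllables.

2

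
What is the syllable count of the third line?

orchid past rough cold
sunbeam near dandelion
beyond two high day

5

The third line: beyond (2), two (1), high (1), day (1) → 5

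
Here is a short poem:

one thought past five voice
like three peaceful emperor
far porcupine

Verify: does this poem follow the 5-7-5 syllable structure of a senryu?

Line 1: "one thought past five voice": 1+1+1+1+1 = 5 ✓
Line 2: "like three peaceful emperor": 1+1+2+3 = 7 ✓
Line 3: "far porcupine": 1+3 = 4 (expected 5)

No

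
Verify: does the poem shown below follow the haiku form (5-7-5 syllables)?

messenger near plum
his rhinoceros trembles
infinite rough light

Yes

Line 1: messenger (3), near (1), plum (1) → 5 ✓
Line 2: his (1), rhinoceros (4), trembles (2) → 7 ✓
Line 3: infinite (3), rough (1), light (1) → 5 ✓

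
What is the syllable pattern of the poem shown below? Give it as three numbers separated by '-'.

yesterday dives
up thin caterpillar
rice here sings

Line 1: yesterday (3), dives (1) → 4
Line 2: up (1), thin (1), caterpillar (4) → 6
Line 3: rice (1), here (1), sings (1) → 3

4-6-3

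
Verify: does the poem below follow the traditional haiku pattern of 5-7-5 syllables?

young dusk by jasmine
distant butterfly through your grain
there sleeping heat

No

Line 1: young(1) + dusk(1) + by(1) + jasmine(2) = 5 ✓
Line 2: distant(2) + butterfly(3) + through(1) + your(1) + grain(1) = 8 (expected 7)
Line 3: there(1) + sleeping(2) + heat(1) = 4 (expected 5)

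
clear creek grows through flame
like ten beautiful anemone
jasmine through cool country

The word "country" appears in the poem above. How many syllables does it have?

"country" has 2 syllables.

2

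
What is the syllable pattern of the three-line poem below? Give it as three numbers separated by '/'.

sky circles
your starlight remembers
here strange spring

Line 1: "sky circles": 1+2 = 3
Line 2: "your starlight remembers": 1+2+3 = 6
Line 3: "here strange spring": 1+1+1 = 3

3/6/3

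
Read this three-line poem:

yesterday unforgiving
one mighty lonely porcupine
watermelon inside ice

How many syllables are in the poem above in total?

Line 1: yesterday(3) + unforgiving(4) = 7
Line 2: one(1) + mighty(2) + lonely(2) + porcupine(3) = 8
Line 3: watermelon(4) + inside(2) + ice(1) = 7
Total: 7 + 8 + 7 = 22

22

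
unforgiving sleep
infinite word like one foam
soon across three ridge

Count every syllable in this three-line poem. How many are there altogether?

Line 1: "unforgiving sleep": 4+1 = 5
Line 2: "infinite word like one foam": 3+1+1+1+1 = 7
Line 3: "soon across three ridge": 1+2+1+1 = 5
Total: 5 + 7 + 5 = 17

17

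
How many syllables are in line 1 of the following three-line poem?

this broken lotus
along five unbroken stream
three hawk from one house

Line 1: this(1) + broken(2) + lotus(2) = 5

5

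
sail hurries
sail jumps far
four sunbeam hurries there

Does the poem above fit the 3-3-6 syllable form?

Line 1: sail (1), hurries (2) → 3 ✓
Line 2: sail (1), jumps (1), far (1) → 3 ✓
Line 3: four (1), sunbeam (2), hurries (2), there (1) → 6 ✓

Yes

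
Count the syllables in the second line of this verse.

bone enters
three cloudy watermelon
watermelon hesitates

7

The second line: three(1) + cloudy(2) + watermelon(4) = 7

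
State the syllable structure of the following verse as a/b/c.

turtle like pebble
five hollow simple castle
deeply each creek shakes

Line 1: "turtle like pebble": 2+1+2 = 5
Line 2: "five hollow simple castle": 1+2+2+2 = 7
Line 3: "deeply each creek shakes": 2+1+1+1 = 5

5/7/5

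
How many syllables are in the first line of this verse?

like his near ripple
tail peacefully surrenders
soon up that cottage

The first line: like(1) + his(1) + near(1) + ripple(2) = 5

5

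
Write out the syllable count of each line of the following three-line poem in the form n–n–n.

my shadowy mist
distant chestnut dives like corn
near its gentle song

Line 1: my(1) + shadowy(3) + mist(1) = 5
Line 2: distant(2) + chestnut(2) + dives(1) + like(1) + corn(1) = 7
Line 3: near(1) + its(1) + gentle(2) + song(1) = 5

5–7–5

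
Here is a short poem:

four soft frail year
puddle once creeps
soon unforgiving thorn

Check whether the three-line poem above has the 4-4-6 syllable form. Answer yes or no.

Line 1: "four soft frail year": 1+1+1+1 = 4 ✓
Line 2: "puddle once creeps": 2+1+1 = 4 ✓
Line 3: "soon unforgiving thorn": 1+4+1 = 6 ✓

Yes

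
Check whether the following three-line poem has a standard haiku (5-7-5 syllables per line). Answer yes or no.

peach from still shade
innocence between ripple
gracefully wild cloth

Line 1: peach (1), from (1), still (1), shade (1) → 4 (expected 5)
Line 2: innocence (3), between (2), ripple (2) → 7 ✓
Line 3: gracefully (3), wild (1), cloth (1) → 5 ✓

No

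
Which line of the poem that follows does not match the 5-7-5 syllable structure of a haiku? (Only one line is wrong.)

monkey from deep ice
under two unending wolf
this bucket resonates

Line 1: monkey(2) + from(1) + deep(1) + ice(1) = 5 ✓
Line 2: under(2) + two(1) + unending(3) + wolf(1) = 7 ✓
Line 3: this(1) + bucket(2) + resonates(3) = 6 (expected 5)

Line 3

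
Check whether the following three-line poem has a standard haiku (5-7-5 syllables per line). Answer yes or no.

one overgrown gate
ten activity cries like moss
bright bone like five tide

Line 1: one (1), overgrown (3), gate (1) → 5 ✓
Line 2: ten (1), activity (4), cries (1), like (1), moss (1) → 8 (expected 7)
Line 3: bright (1), bone (1), like (1), five (1), tide (1) → 5 ✓

No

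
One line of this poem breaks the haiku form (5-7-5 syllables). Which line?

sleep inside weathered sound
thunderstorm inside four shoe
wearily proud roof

Line 1: "sleep inside weathered sound": 1+2+2+1 = 6 (expected 5)
Line 2: "thunderstorm inside four shoe": 3+2+1+1 = 7 ✓
Line 3: "wearily proud roof": 3+1+1 = 5 ✓

Line 1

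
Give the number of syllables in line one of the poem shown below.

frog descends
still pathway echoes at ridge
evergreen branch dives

Line one: "frog descends": 1+2 = 3

3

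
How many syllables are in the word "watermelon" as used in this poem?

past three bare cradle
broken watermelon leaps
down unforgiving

4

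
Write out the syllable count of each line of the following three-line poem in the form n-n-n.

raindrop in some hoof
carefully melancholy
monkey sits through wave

Line 1: "raindrop in some hoof": 2+1+1+1 = 5
Line 2: "carefully melancholy": 3+4 = 7
Line 3: "monkey sits through wave": 2+1+1+1 = 5

5-7-5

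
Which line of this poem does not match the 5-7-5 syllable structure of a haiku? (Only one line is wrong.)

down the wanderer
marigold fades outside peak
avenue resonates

The third line

Line 1: down(1) + the(1) + wanderer(3) = 5 ✓
Line 2: marigold(3) + fades(1) + outside(2) + peak(1) = 7 ✓
Line 3: avenue(3) + resonates(3) = 6 (expected 5)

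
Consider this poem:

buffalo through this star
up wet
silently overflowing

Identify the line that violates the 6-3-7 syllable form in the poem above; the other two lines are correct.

Line 1: "buffalo through this star": 3+1+1+1 = 6 ✓
Line 2: "up wet": 1+1 = 2 (expected 3)
Line 3: "silently overflowing": 3+4 = 7 ✓

Line 2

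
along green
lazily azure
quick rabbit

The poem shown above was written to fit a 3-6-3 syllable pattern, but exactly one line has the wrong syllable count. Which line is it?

The second line

Line 1: "along green": 2+1 = 3 ✓
Line 2: "lazily azure": 3+2 = 5 (expected 6)
Line 3: "quick rabbit": 1+2 = 3 ✓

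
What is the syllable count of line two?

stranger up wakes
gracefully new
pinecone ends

4

Line two: gracefully (3), new (1) → 4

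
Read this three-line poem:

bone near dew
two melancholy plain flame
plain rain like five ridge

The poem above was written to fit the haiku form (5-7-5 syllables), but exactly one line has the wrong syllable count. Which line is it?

Line 1: bone(1) + near(1) + dew(1) = 3 (expected 5)
Line 2: two(1) + melancholy(4) + plain(1) + flame(1) = 7 ✓
Line 3: plain(1) + rain(1) + like(1) + five(1) + ridge(1) = 5 ✓

Line 1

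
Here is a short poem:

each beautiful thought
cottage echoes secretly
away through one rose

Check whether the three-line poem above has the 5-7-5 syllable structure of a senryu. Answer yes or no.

Yes

Line 1: "each beautiful thought": 1+3+1 = 5 ✓
Line 2: "cottage echoes secretly": 2+2+3 = 7 ✓
Line 3: "away through one rose": 2+1+1+1 = 5 ✓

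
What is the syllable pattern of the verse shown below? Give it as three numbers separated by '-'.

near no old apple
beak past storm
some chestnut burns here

Line 1: "near no old apple": 1+1+1+2 = 5
Line 2: "beak past storm": 1+1+1 = 3
Line 3: "some chestnut burns here": 1+2+1+1 = 5

5-3-5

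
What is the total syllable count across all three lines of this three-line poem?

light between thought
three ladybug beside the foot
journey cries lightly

17

Line 1: "light between thought": 1+2+1 = 4
Line 2: "three ladybug beside the foot": 1+3+2+1+1 = 8
Line 3: "journey cries lightly": 2+1+2 = 5
Total: 4 + 8 + 5 = 17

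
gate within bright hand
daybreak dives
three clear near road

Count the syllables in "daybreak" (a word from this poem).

2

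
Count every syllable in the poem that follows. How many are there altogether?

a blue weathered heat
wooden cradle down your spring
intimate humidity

19

Line 1: a(1) + blue(1) + weathered(2) + heat(1) = 5
Line 2: wooden(2) + cradle(2) + down(1) + your(1) + spring(1) = 7
Line 3: intimate(3) + humidity(4) = 7
Total: 5 + 7 + 7 = 19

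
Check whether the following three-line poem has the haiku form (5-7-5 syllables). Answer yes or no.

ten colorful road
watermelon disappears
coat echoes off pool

Yes

Line 1: "ten colorful road": 1+3+1 = 5 ✓
Line 2: "watermelon disappears": 4+3 = 7 ✓
Line 3: "coat echoes off pool": 1+2+1+1 = 5 ✓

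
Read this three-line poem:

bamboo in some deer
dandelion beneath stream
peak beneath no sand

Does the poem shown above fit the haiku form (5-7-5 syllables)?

Yes

Line 1: "bamboo in some deer": 2+1+1+1 = 5 ✓
Line 2: "dandelion beneath stream": 4+2+1 = 7 ✓
Line 3: "peak beneath no sand": 1+2+1+1 = 5 ✓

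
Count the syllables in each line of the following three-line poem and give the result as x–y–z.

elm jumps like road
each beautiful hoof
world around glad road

4–5–5

Line 1: "elm jumps like road": 1+1+1+1 = 4
Line 2: "each beautiful hoof": 1+3+1 = 5
Line 3: "world around glad road": 1+2+1+1 = 5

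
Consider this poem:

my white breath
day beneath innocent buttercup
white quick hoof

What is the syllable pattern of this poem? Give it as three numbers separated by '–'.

3–9–3

Line 1: "my white breath": 1+1+1 = 3
Line 2: "day beneath innocent buttercup": 1+2+3+3 = 9
Line 3: "white quick hoof": 1+1+1 = 3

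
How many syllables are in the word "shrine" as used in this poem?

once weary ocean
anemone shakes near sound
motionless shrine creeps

1

"shrine" has 1 syllable.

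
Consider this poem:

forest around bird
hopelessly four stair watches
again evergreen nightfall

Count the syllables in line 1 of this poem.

Line 1: forest(2) + around(2) + bird(1) = 5

5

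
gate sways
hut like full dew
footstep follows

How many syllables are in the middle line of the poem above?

4

The middle line: hut (1), like (1), full (1), dew (1) → 4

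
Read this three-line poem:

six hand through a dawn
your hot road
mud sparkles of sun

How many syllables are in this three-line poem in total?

Line 1: six(1) + hand(1) + through(1) + a(1) + dawn(1) = 5
Line 2: your(1) + hot(1) + road(1) = 3
Line 3: mud(1) + sparkles(2) + of(1) + sun(1) = 5
Total: 5 + 3 + 5 = 13

13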